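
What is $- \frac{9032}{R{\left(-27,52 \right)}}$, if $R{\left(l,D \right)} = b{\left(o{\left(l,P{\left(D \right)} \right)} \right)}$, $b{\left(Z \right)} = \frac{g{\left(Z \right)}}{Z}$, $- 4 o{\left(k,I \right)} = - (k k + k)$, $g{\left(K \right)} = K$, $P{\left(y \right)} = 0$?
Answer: $-9032$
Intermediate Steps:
$o{\left(k,I \right)} = \frac{k}{4} + \frac{k^{2}}{4}$ ($o{\left(k,I \right)} = - \frac{\left(-1\right) \left(k k + k\right)}{4} = - \frac{\left(-1\right) \left(k^{2} + k\right)}{4} = - \frac{\left(-1\right) \left(k + k^{2}\right)}{4} = - \frac{- k - k^{2}}{4} = \frac{k}{4} + \frac{k^{2}}{4}$)
$b{\left(Z \right)} = 1$ ($b{\left(Z \right)} = \frac{Z}{Z} = 1$)
$R{\left(l,D \right)} = 1$
$- \frac{9032}{R{\left(-27,52 \right)}} = - \frac{9032}{1} = \left(-9032\right) 1 = -9032$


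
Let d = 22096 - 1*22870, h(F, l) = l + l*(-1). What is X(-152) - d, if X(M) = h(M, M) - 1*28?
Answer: 746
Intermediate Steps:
h(F, l) = 0 (h(F, l) = l - l = 0)
X(M) = -28 (X(M) = 0 - 1*28 = 0 - 28 = -28)
d = -774 (d = 22096 - 22870 = -774)
X(-152) - d = -28 - 1*(-774) = -28 + 774 = 746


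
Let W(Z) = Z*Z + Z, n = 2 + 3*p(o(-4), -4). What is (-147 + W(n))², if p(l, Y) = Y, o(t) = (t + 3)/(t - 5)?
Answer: 3249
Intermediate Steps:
o(t) = (3 + t)/(-5 + t)
n = -10 (n = 2 + 3*(-4) = 2 - 12 = -10)
W(Z) = Z + Z² (W(Z) = Z² + Z = Z + Z²)
(-147 + W(n))² = (-147 - 10*(1 - 10))² = (-147 - 10*(-9))² = (-147 + 90)² = (-57)² = 3249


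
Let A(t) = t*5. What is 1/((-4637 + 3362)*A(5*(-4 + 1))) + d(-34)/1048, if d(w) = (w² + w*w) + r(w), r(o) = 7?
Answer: 221755423/100215000 ≈ 2.2128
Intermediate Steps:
d(w) = 7 + 2*w² (d(w) = (w² + w*w) + 7 = (w² + w²) + 7 = 2*w² + 7 = 7 + 2*w²)
A(t) = 5*t
1/((-4637 + 3362)*A(5*(-4 + 1))) + d(-34)/1048 = 1/((-4637 + 3362)*((5*(5*(-4 + 1))))) + (7 + 2*(-34)²)/1048 = 1/((-1275)*((5*(5*(-3))))) + (7 + 2*1156)*(1/1048) = -1/(1275*(5*(-15))) + (7 + 2312)*(1/1048) = -1/1275/(-75) + 2319*(1/1048) = -1/1275*(-1/75) + 2319/1048 = 1/95625 + 2319/1048 = 221755423/100215000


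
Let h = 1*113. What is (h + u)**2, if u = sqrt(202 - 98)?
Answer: 12873 + 452*sqrt(26) ≈ 15178.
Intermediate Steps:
u = 2*sqrt(26) (u = sqrt(104) = 2*sqrt(26) ≈ 10.198)
h = 113
(h + u)**2 = (113 + 2*sqrt(26))**2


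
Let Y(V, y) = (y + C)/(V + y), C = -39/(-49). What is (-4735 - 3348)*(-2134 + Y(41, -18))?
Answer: 19446574463/1127 ≈ 1.7255e+7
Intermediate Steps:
C = 39/49 (C = -39*(-1/49) = 39/49 ≈ 0.79592)
Y(V, y) = (39/49 + y)/(V + y) (Y(V, y) = (y + 39/49)/(V + y) = (39/49 + y)/(V + y))
(-4735 - 3348)*(-2134 + Y(41, -18)) = (-4735 - 3348)*(-2134 + (39/49 - 18)/(41 - 18)) = -8083*(-2134 - 843/49/23) = -8083*(-2134 + (1/23)*(-843/49)) = -8083*(-2134 - 843/1127) = -8083*(-2405861/1127) = 19446574463/1127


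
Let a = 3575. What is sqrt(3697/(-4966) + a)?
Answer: sqrt(88145273398)/4966 ≈ 59.785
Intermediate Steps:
sqrt(3697/(-4966) + a) = sqrt(3697/(-4966) + 3575) = sqrt(3697*(-1/4966) + 3575) = sqrt(-3697/4966 + 3575) = sqrt(17749753/4966) = sqrt(88145273398)/4966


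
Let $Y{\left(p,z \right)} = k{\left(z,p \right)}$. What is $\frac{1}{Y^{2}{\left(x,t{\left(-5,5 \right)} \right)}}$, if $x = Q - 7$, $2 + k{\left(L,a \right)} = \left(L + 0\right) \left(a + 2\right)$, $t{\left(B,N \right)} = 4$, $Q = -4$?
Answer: $\frac{1}{1444} \approx 0.00069252$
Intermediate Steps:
$k{\left(L,a \right)} = -2 + L \left(2 + a\right)$ ($k{\left(L,a \right)} = -2 + \left(L + 0\right) \left(a + 2\right) = -2 + L \left(2 + a\right)$)
$x = -11$ ($x = -4 - 7 = -11$)
$Y{\left(p,z \right)} = -2 + 2 z + p z$ ($Y{\left(p,z \right)} = -2 + 2 z + z p = -2 + 2 z + p z$)
$\frac{1}{Y^{2}{\left(x,t{\left(-5,5 \right)} \right)}} = \frac{1}{\left(-2 + 2 \cdot 4 - 44\right)^{2}} = \frac{1}{\left(-2 + 8 - 44\right)^{2}} = \frac{1}{\left(-38\right)^{2}} = \frac{1}{1444}$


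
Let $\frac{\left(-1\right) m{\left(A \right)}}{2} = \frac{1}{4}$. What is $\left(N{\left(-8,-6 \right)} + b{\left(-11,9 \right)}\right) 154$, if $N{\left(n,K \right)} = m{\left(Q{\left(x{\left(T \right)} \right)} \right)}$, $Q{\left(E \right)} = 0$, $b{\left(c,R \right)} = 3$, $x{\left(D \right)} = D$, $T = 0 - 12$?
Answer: $385$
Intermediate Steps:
$T = -12$ ($T = 0 - 12 = -12$)
$m{\left(A \right)} = - \frac{1}{2}$ ($m{\left(A \right)} = - \frac{2}{4} = \left(-2\right) \frac{1}{4} = - \frac{1}{2}$)
$N{\left(n,K \right)} = - \frac{1}{2}$
$\left(N{\left(-8,-6 \right)} + b{\left(-11,9 \right)}\right) 154 = \left(- \frac{1}{2} + 3\right) 154 = \frac{5}{2} \cdot 154 = 385$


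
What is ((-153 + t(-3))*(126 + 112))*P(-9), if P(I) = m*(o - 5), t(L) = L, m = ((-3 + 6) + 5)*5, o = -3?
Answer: 11880960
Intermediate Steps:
m = 40 (m = (3 + 5)*5 = 8*5 = 40)
P(I) = -320 (P(I) = 40*(-3 - 5) = 40*(-8) = -320)
((-153 + t(-3))*(126 + 112))*P(-9) = ((-153 - 3)*(126 + 112))*(-320) = -156*238*(-320) = -37128*(-320) = 11880960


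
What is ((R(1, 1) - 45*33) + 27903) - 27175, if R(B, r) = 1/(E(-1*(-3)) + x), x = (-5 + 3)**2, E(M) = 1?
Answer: -3784/5 ≈ -756.80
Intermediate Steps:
x = 4 (x = (-2)**2 = 4)
R(B, r) = 1/5 (R(B, r) = 1/(1 + 4) = 1/5)
((R(1, 1) - 45*33) + 27903) - 27175 = ((1/5 - 45*33) + 27903) - 27175 = ((1/5 - 1485) + 27903) - 27175 = (-7424/5 + 27903) - 27175 = 132091/5 - 27175 = -3784/5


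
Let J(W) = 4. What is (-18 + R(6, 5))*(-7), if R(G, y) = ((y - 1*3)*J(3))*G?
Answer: -210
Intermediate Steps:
R(G, y) = G*(-12 + 4*y) (R(G, y) = ((y - 1*3)*4)*G = ((y - 3)*4)*G = ((-3 + y)*4)*G = (-12 + 4*y)*G = G*(-12 + 4*y))
(-18 + R(6, 5))*(-7) = (-18 + 4*6*(-3 + 5))*(-7) = (-18 + 4*6*2)*(-7) = (-18 + 48)*(-7) = 30*(-7) = -210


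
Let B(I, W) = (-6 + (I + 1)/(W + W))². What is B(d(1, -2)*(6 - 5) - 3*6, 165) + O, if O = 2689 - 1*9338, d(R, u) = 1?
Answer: -180023021/27225 ≈ -6612.4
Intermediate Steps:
O = -6649 (O = 2689 - 9338 = -6649)
B(I, W) = (-6 + (1 + I)/(2*W))² (B(I, W) = (-6 + (1 + I)/((2*W)))² = (-6 + (1 + I)*(1/(2*W)))² = (-6 + (1 + I)/(2*W))²)
B(d(1, -2)*(6 - 5) - 3*6, 165) + O = (¼)*(1 + (1*(6 - 5) - 3*6) - 12*165)²/165² - 6649 = (¼)*(1/27225)*(1 + (1*1 - 18) - 1980)² - 6649 = (¼)*(1/27225)*(1 + (1 - 18) - 1980)² - 6649 = (¼)*(1/27225)*(1 - 17 - 1980)² - 6649 = (¼)*(1/27225)*(-1996)² - 6649 = (¼)*(1/27225)*3984016 - 6649 = 996004/27225 - 6649 = -180023021/27225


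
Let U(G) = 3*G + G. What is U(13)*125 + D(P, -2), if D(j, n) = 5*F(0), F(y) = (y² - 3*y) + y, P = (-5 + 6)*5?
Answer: 6500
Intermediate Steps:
P = 5 (P = 1*5 = 5)
U(G) = 4*G
F(y) = y² - 2*y
D(j, n) = 0 (D(j, n) = 5*(0*(-2 + 0)) = 5*(0*(-2)) = 5*0 = 0)
U(13)*125 + D(P, -2) = (4*13)*125 + 0 = 52*125 + 0 = 6500 + 0 = 6500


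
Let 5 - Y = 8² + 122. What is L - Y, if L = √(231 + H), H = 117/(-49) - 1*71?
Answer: 181 + √7723/7 ≈ 193.55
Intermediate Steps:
H = -3596/49 (H = 117*(-1/49) - 71 = -117/49 - 71 = -3596/49 ≈ -73.388)
Y = -181 (Y = 5 - (8² + 122) = 5 - (64 + 122) = 5 - 1*186 = 5 - 186 = -181)
L = √7723/7 (L = √(231 - 3596/49) = √(7723/49) = √7723/7 ≈ 12.554)
L - Y = √7723/7 - 1*(-181) = √7723/7 + 181 = 181 + √7723/7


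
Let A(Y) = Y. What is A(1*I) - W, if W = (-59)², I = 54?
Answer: -3427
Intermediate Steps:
W = 3481
A(1*I) - W = 1*54 - 1*3481 = 54 - 3481 = -3427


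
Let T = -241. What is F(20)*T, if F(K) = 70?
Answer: -16870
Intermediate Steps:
F(20)*T = 70*(-241) = -16870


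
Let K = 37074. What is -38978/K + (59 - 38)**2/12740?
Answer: -4900307/4819620 ≈ -1.0167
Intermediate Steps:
-38978/K + (59 - 38)**2/12740 = -38978/37074 + (59 - 38)**2/12740 = -38978*1/37074 + 21**2*(1/12740) = -19489/18537 + 441*(1/12740) = -19489/18537 + 9/260 = -4900307/4819620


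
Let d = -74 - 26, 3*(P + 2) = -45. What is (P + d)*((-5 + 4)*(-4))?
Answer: -468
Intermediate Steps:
P = -17 (P = -2 + (1/3)*(-45) = -2 - 15 = -17)
d = -100
(P + d)*((-5 + 4)*(-4)) = (-17 - 100)*((-5 + 4)*(-4)) = -(-117)*(-4) = -117*4 = -468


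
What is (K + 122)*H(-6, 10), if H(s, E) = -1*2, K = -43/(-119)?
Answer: -29122/119 ≈ -244.72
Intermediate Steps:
K = 43/119 (K = -43*(-1/119) = 43/119 ≈ 0.36134)
H(s, E) = -2
(K + 122)*H(-6, 10) = (43/119 + 122)*(-2) = (14561/119)*(-2) = -29122/119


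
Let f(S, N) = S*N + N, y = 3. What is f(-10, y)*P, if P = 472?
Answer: -12744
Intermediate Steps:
f(S, N) = N + N*S (f(S, N) = N*S + N = N + N*S)
f(-10, y)*P = (3*(1 - 10))*472 = (3*(-9))*472 = -27*472 = -12744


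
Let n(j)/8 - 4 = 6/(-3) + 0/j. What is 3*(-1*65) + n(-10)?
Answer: -179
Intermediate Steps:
n(j) = 16 (n(j) = 32 + 8*(6/(-3) + 0/j) = 32 + 8*(6*(-⅓) + 0) = 32 + 8*(-2 + 0) = 32 + 8*(-2) = 32 - 16 = 16)
3*(-1*65) + n(-10) = 3*(-1*65) + 16 = 3*(-65) + 16 = -195 + 16 = -179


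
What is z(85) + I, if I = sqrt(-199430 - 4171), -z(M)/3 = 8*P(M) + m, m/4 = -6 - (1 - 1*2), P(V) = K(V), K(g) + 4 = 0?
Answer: 156 + I*sqrt(203601) ≈ 156.0 + 451.22*I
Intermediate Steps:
K(g) = -4 (K(g) = -4 + 0 = -4)
P(V) = -4
m = -20 (m = 4*(-6 - (1 - 1*2)) = 4*(-6 - (1 - 2)) = 4*(-6 - 1*(-1)) = 4*(-6 + 1) = 4*(-5) = -20)
z(M) = 156 (z(M) = -3*(8*(-4) - 20) = -3*(-32 - 20) = -3*(-52) = 156)
I = I*sqrt(203601) (I = sqrt(-203601) = I*sqrt(203601) ≈ 451.22*I)
z(85) + I = 156 + I*sqrt(203601)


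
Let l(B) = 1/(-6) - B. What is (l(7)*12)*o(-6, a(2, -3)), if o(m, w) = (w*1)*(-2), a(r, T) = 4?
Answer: 688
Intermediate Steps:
o(m, w) = -2*w (o(m, w) = w*(-2) = -2*w)
l(B) = -1/6 - B
(l(7)*12)*o(-6, a(2, -3)) = ((-1/6 - 1*7)*12)*(-2*4) = ((-1/6 - 7)*12)*(-8) = -43/6*12*(-8) = -86*(-8) = 688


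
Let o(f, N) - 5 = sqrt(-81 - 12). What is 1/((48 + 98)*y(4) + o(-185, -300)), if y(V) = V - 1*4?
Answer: 5/118 - I*sqrt(93)/118 ≈ 0.042373 - 0.081726*I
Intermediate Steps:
o(f, N) = 5 + I*sqrt(93) (o(f, N) = 5 + sqrt(-81 - 12) = 5 + sqrt(-93) = 5 + I*sqrt(93))
y(V) = -4 + V (y(V) = V - 4 = -4 + V)
1/((48 + 98)*y(4) + o(-185, -300)) = 1/((48 + 98)*(-4 + 4) + (5 + I*sqrt(93))) = 1/(146*0 + (5 + I*sqrt(93))) = 1/(0 + (5 + I*sqrt(93))) = 1/(5 + I*sqrt(93))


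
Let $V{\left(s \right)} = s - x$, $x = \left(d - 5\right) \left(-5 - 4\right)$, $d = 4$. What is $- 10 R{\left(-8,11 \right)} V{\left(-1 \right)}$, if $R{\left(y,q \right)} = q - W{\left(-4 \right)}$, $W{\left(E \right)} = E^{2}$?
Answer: $-500$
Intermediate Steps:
$x = 9$ ($x = \left(4 - 5\right) \left(-5 - 4\right) = \left(-1\right) \left(-9\right) = 9$)
$R{\left(y,q \right)} = -16 + q$ ($R{\left(y,q \right)} = q - \left(-4\right)^{2} = q - 16 = -16 + q$)
$V{\left(s \right)} = -9 + s$ ($V{\left(s \right)} = s - 9 = -9 + s$)
$- 10 R{\left(-8,11 \right)} V{\left(-1 \right)} = - 10 \left(-16 + 11\right) \left(-9 - 1\right) = \left(-10\right) \left(-5\right) \left(-10\right) = 50 \left(-10\right) = -500$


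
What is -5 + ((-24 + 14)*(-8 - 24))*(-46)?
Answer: -14725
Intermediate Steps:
-5 + ((-24 + 14)*(-8 - 24))*(-46) = -5 - 10*(-32)*(-46) = -5 + 320*(-46) = -5 - 14720 = -14725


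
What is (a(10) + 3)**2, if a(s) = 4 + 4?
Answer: 121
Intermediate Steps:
a(s) = 8
(a(10) + 3)**2 = (8 + 3)**2 = 11**2 = 121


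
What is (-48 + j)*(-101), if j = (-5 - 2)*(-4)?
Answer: 2020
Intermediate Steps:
j = 28 (j = -7*(-4) = 28)
(-48 + j)*(-101) = (-48 + 28)*(-101) = -20*(-101) = 2020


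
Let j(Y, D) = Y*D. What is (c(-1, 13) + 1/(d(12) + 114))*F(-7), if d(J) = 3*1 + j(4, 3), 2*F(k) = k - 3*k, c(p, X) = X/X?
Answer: 910/129 ≈ 7.0543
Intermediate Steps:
j(Y, D) = D*Y
c(p, X) = 1
F(k) = -k (F(k) = (k - 3*k)/2 = (-2*k)/2 = -k)
d(J) = 15 (d(J) = 3*1 + 3*4 = 3 + 12 = 15)
(c(-1, 13) + 1/(d(12) + 114))*F(-7) = (1 + 1/(15 + 114))*(-1*(-7)) = (1 + 1/129)*7 = (130/129)*7 = 910/129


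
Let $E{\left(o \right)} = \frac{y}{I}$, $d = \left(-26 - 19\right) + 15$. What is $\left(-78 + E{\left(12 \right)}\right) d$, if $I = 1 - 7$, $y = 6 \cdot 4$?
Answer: $2460$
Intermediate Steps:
$y = 24$
$I = -6$ ($I = 1 - 7 = -6$)
$d = -30$ ($d = -45 + 15 = -30$)
$E{\left(o \right)} = -4$ ($E{\left(o \right)} = \frac{24}{-6} = 24 \left(- \frac{1}{6}\right) = -4$)
$\left(-78 + E{\left(12 \right)}\right) d = \left(-78 - 4\right) \left(-30\right) = \left(-82\right) \left(-30\right) = 2460$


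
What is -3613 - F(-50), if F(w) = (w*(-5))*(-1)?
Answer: -3363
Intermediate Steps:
F(w) = 5*w (F(w) = -5*w*(-1) = 5*w)
-3613 - F(-50) = -3613 - 5*(-50) = -3613 - 1*(-250) = -3613 + 250 = -3363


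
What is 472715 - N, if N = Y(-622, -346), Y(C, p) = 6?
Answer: 472709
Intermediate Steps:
N = 6
472715 - N = 472715 - 1*6 = 472715 - 6 = 472709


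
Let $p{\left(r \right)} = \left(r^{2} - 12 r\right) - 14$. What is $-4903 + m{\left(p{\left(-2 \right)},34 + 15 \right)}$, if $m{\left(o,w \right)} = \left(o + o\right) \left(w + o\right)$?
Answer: $-3139$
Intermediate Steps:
$p{\left(r \right)} = -14 + r^{2} - 12 r$
$m{\left(o,w \right)} = 2 o \left(o + w\right)$
$-4903 + m{\left(p{\left(-2 \right)},34 + 15 \right)} = -4903 + 2 \left(-14 + \left(-2\right)^{2} - -24\right) \left(\left(-14 + \left(-2\right)^{2} - -24\right) + \left(34 + 15\right)\right) = -4903 + 2 \left(-14 + 4 + 24\right) \left(\left(-14 + 4 + 24\right) + 49\right) = -4903 + 2 \cdot 14 \left(14 + 49\right) = -4903 + 2 \cdot 14 \cdot 63 = -4903 + 1764 = -3139$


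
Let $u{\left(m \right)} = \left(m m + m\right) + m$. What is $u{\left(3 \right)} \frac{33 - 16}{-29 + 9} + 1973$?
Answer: $\frac{7841}{4} \approx 1960.3$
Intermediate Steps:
$u{\left(m \right)} = m^{2} + 2 m$ ($u{\left(m \right)} = \left(m^{2} + m\right) + m = \left(m + m^{2}\right) + m = m^{2} + 2 m$)
$u{\left(3 \right)} \frac{33 - 16}{-29 + 9} + 1973 = 3 \left(2 + 3\right) \frac{33 - 16}{-29 + 9} + 1973 = 3 \cdot 5 \frac{17}{-20} + 1973 = 15 \cdot 17 \left(- \frac{1}{20}\right) + 1973 = 15 \left(- \frac{17}{20}\right) + 1973 = - \frac{51}{4} + 1973 = \frac{7841}{4}$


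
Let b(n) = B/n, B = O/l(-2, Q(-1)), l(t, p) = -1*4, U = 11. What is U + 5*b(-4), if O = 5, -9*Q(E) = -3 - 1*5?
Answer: 201/16 ≈ 12.563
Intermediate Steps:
Q(E) = 8/9 (Q(E) = -(-3 - 1*5)/9 = -(-3 - 5)/9 = -1/9*(-8) = 8/9)
l(t, p) = -4
B = -5/4 (B = 5/(-4) = 5*(-1/4) = -5/4 ≈ -1.2500)
b(n) = -5/(4*n)
U + 5*b(-4) = 11 + 5*(-5/4/(-4)) = 11 + 5*(-5/4*(-1/4)) = 11 + 5*(5/16) = 11 + 25/16 = 201/16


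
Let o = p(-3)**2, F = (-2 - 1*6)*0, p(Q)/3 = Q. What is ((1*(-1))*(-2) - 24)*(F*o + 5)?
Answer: -110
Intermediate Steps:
p(Q) = 3*Q
F = 0 (F = (-2 - 6)*0 = -8*0 = 0)
o = 81 (o = (3*(-3))**2 = (-9)**2 = 81)
((1*(-1))*(-2) - 24)*(F*o + 5) = ((1*(-1))*(-2) - 24)*(0*81 + 5) = (-1*(-2) - 24)*(0 + 5) = (2 - 24)*5 = -22*5 = -110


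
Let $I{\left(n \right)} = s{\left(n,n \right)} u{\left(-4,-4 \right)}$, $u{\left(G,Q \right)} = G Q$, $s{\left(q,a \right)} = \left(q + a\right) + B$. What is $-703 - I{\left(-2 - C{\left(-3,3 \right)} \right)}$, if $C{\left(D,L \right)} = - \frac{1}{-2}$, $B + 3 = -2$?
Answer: $-543$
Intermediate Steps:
$B = -5$ ($B = -3 - 2 = -5$)
$C{\left(D,L \right)} = \frac{1}{2}$ ($C{\left(D,L \right)} = \left(-1\right) \left(- \frac{1}{2}\right) = \frac{1}{2}$)
$s{\left(q,a \right)} = -5 + a + q$ ($s{\left(q,a \right)} = \left(q + a\right) - 5 = \left(a + q\right) - 5 = -5 + a + q$)
$I{\left(n \right)} = -80 + 32 n$ ($I{\left(n \right)} = \left(-5 + n + n\right) \left(\left(-4\right) \left(-4\right)\right) = \left(-5 + 2 n\right) 16 = -80 + 32 n$)
$-703 - I{\left(-2 - C{\left(-3,3 \right)} \right)} = -703 - \left(-80 + 32 \left(-2 - \frac{1}{2}\right)\right) = -703 - \left(-80 + 32 \left(- \frac{5}{2}\right)\right) = -703 - \left(-80 - 80\right) = -703 - -160 = -703 + 160 = -543$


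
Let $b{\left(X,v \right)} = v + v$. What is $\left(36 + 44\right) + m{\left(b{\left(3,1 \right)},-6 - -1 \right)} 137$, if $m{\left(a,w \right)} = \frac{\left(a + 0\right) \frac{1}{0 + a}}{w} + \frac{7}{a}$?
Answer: $\frac{5321}{10} \approx 532.1$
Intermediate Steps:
$b{\left(X,v \right)} = 2 v$
$m{\left(a,w \right)} = \frac{1}{w} + \frac{7}{a}$ ($m{\left(a,w \right)} = \frac{a \frac{1}{a}}{w} + \frac{7}{a} = 1 \frac{1}{w} + \frac{7}{a} = \frac{1}{w} + \frac{7}{a}$)
$\left(36 + 44\right) + m{\left(b{\left(3,1 \right)},-6 - -1 \right)} 137 = \left(36 + 44\right) + \left(\frac{1}{-6 - -1} + \frac{7}{2 \cdot 1}\right) 137 = 80 + \left(\frac{1}{-6 + 1} + \frac{7}{2}\right) 137 = 80 + \left(\frac{1}{-5} + 7 \cdot \frac{1}{2}\right) 137 = 80 + \left(- \frac{1}{5} + \frac{7}{2}\right) 137 = 80 + \frac{33}{10} \cdot 137 = 80 + \frac{4521}{10} = \frac{5321}{10}$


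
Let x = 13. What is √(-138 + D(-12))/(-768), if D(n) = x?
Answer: -5*I*√5/768 ≈ -0.014558*I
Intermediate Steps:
D(n) = 13
√(-138 + D(-12))/(-768) = √(-138 + 13)/(-768) = -5*I*√5/768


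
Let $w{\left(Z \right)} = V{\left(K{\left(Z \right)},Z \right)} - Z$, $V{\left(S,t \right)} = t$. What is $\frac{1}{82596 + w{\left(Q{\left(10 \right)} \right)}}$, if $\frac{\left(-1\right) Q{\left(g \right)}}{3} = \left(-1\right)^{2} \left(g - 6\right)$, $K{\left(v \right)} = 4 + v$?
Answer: $\frac{1}{82596} \approx 1.2107 \cdot 10^{-5}$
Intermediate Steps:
$Q{\left(g \right)} = 18 - 3 g$ ($Q{\left(g \right)} = - 3 \left(-1\right)^{2} \left(g - 6\right) = - 3 \cdot 1 \left(-6 + g\right) = - 3 \left(-6 + g\right) = 18 - 3 g$)
$w{\left(Z \right)} = 0$ ($w{\left(Z \right)} = Z - Z = 0$)
$\frac{1}{82596 + w{\left(Q{\left(10 \right)} \right)}} = \frac{1}{82596 + 0} = \frac{1}{82596}$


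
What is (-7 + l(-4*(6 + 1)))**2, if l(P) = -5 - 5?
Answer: 289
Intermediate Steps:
l(P) = -10
(-7 + l(-4*(6 + 1)))**2 = (-7 - 10)**2 = (-17)**2 = 289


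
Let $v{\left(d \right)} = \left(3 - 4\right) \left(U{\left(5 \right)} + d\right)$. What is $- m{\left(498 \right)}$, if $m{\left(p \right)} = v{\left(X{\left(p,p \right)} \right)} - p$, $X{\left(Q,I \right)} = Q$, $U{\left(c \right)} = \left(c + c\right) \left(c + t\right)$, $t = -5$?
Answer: $996$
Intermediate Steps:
$U{\left(c \right)} = 2 c \left(-5 + c\right)$ ($U{\left(c \right)} = \left(c + c\right) \left(c - 5\right) = 2 c \left(-5 + c\right)$)
$v{\left(d \right)} = - d$ ($v{\left(d \right)} = \left(3 - 4\right) \left(2 \cdot 5 \left(-5 + 5\right) + d\right) = - (2 \cdot 5 \cdot 0 + d) = - (0 + d) = - d$)
$m{\left(p \right)} = - 2 p$ ($m{\left(p \right)} = - p - p = - 2 p$)
$- m{\left(498 \right)} = - \left(-2\right) 498 = \left(-1\right) \left(-996\right) = 996$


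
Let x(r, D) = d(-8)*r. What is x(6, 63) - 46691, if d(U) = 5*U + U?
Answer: -46979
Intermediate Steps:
d(U) = 6*U
x(r, D) = -48*r (x(r, D) = (6*(-8))*r = -48*r)
x(6, 63) - 46691 = -48*6 - 46691 = -288 - 46691 = -46979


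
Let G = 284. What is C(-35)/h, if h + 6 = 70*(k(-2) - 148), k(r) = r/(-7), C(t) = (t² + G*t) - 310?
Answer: 9025/10346 ≈ 0.87232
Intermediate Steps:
C(t) = -310 + t² + 284*t (C(t) = (t² + 284*t) - 310 = -310 + t² + 284*t)
k(r) = -r/7 (k(r) = r*(-⅐) = -r/7)
h = -10346 (h = -6 + 70*(-⅐*(-2) - 148) = -6 + 70*(2/7 - 148) = -6 + 70*(-1034/7) = -6 - 10340 = -10346)
C(-35)/h = (-310 + (-35)² + 284*(-35))/(-10346) = (-310 + 1225 - 9940)*(-1/10346) = -9025*(-1/10346) = 9025/10346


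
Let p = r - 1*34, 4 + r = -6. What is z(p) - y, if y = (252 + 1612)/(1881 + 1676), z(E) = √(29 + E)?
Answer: -1864/3557 + I*√15 ≈ -0.52404 + 3.873*I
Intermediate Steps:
r = -10 (r = -4 - 6 = -10)
p = -44 (p = -10 - 1*34 = -10 - 34 = -44)
y = 1864/3557 ≈ 0.52404
z(p) - y = √(29 - 44) - 1*1864/3557 = √(-15) - 1864/3557 = I*√15 - 1864/3557 = -1864/3557 + I*√15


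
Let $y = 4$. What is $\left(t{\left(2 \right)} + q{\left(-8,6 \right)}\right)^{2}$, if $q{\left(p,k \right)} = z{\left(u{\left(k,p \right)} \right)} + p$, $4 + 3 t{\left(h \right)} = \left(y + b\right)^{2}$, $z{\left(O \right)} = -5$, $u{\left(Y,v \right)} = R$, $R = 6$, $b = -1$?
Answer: $\frac{1156}{9} \approx 128.44$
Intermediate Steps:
$u{\left(Y,v \right)} = 6$
$t{\left(h \right)} = \frac{5}{3}$ ($t{\left(h \right)} = - \frac{4}{3} + \frac{\left(4 - 1\right)^{2}}{3} = - \frac{4}{3} + \frac{3^{2}}{3} = - \frac{4}{3} + \frac{1}{3} \cdot 9 = - \frac{4}{3} + 3 = \frac{5}{3}$)
$q{\left(p,k \right)} = -5 + p$
$\left(t{\left(2 \right)} + q{\left(-8,6 \right)}\right)^{2} = \left(\frac{5}{3} - 13\right)^{2} = \left(- \frac{34}{3}\right)^{2} = \frac{1156}{9}$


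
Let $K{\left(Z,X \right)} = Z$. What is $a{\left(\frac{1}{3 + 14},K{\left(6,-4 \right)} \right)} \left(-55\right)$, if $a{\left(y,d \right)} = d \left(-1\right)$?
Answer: $330$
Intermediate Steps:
$a{\left(y,d \right)} = - d$
$a{\left(\frac{1}{3 + 14},K{\left(6,-4 \right)} \right)} \left(-55\right) = \left(-1\right) 6 \left(-55\right) = \left(-6\right) \left(-55\right) = 330$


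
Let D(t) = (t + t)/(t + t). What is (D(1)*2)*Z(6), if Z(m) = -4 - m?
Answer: -20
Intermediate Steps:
D(t) = 1 (D(t) = (2*t)/((2*t)) = (2*t)*(1/(2*t)) = 1)
(D(1)*2)*Z(6) = (1*2)*(-4 - 1*6) = 2*(-4 - 6) = 2*(-10) = -20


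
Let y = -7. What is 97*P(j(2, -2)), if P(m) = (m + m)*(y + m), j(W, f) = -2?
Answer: 3492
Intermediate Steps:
P(m) = 2*m*(-7 + m) (P(m) = (m + m)*(-7 + m) = (2*m)*(-7 + m) = 2*m*(-7 + m))
97*P(j(2, -2)) = 97*(2*(-2)*(-7 - 2)) = 97*(2*(-2)*(-9)) = 97*36 = 3492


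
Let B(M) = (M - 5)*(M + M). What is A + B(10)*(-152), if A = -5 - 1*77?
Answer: -15282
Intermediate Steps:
A = -82 (A = -5 - 77 = -82)
B(M) = 2*M*(-5 + M) (B(M) = (-5 + M)*(2*M) = 2*M*(-5 + M))
A + B(10)*(-152) = -82 + (2*10*(-5 + 10))*(-152) = -82 + (2*10*5)*(-152) = -82 + 100*(-152) = -82 - 15200 = -15282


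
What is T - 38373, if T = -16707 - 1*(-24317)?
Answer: -30763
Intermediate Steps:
T = 7610 (T = -16707 + 24317 = 7610)
T - 38373 = 7610 - 38373 = -30763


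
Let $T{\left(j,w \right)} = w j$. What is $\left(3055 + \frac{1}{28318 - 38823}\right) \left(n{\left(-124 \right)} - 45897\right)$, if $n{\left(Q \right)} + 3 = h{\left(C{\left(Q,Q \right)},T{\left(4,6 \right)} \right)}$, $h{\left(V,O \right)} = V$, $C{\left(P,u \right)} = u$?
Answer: $- \frac{134276166416}{955} \approx -1.406 \cdot 10^{8}$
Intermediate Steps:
$T{\left(j,w \right)} = j w$
$n{\left(Q \right)} = -3 + Q$
$\left(3055 + \frac{1}{28318 - 38823}\right) \left(n{\left(-124 \right)} - 45897\right) = \left(3055 + \frac{1}{28318 - 38823}\right) \left(\left(-3 - 124\right) - 45897\right) = \left(3055 + \frac{1}{-10505}\right) \left(-127 - 45897\right) = \left(3055 - \frac{1}{10505}\right) \left(-46024\right) = \frac{32092774}{10505} \left(-46024\right) = - \frac{134276166416}{955}$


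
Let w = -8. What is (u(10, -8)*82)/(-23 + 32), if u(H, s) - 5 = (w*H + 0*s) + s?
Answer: -6806/9 ≈ -756.22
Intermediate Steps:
u(H, s) = 5 + s - 8*H (u(H, s) = 5 + ((-8*H + 0*s) + s) = 5 + ((-8*H + 0) + s) = 5 + (-8*H + s) = 5 + (s - 8*H) = 5 + s - 8*H)
(u(10, -8)*82)/(-23 + 32) = ((5 - 8 - 8*10)*82)/(-23 + 32) = ((5 - 8 - 80)*82)/9 = -83*82*(⅑) = -6806*⅑ = -6806/9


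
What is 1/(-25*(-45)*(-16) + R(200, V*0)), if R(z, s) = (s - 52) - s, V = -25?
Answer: -1/18052 ≈ -5.5396e-5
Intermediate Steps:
R(z, s) = -52 (R(z, s) = (-52 + s) - s = -52)
1/(-25*(-45)*(-16) + R(200, V*0)) = 1/(-25*(-45)*(-16) - 52) = 1/(1125*(-16) - 52) = 1/(-18000 - 52) = 1/(-18052) = -1/18052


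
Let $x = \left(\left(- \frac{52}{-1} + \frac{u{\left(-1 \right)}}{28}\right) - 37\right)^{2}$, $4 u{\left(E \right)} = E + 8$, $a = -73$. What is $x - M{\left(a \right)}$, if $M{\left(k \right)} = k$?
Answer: $\frac{76769}{256} \approx 299.88$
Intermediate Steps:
$u{\left(E \right)} = 2 + \frac{E}{4}$ ($u{\left(E \right)} = \frac{E + 8}{4} = \frac{8 + E}{4} = 2 + \frac{E}{4}$)
$x = \frac{58081}{256}$ ($x = \left(\left(- \frac{52}{-1} + \frac{2 + \frac{1}{4} \left(-1\right)}{28}\right) - 37\right)^{2} = \left(\left(\left(-52\right) \left(-1\right) + \left(2 - \frac{1}{4}\right) \frac{1}{28}\right) - 37\right)^{2} = \left(\left(52 + \frac{7}{4} \cdot \frac{1}{28}\right) - 37\right)^{2} = \left(\left(52 + \frac{1}{16}\right) - 37\right)^{2} = \left(\frac{833}{16} - 37\right)^{2} = \left(\frac{241}{16}\right)^{2} = \frac{58081}{256} \approx 226.88$)
$x - M{\left(a \right)} = \frac{58081}{256} - -73 = \frac{58081}{256} + 73 = \frac{76769}{256}$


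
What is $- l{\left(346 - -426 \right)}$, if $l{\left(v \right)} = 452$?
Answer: $-452$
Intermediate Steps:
$- l{\left(346 - -426 \right)} = \left(-1\right) 452 = -452$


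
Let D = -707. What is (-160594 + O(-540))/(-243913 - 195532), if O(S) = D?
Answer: 161301/439445 ≈ 0.36706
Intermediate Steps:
O(S) = -707
(-160594 + O(-540))/(-243913 - 195532) = (-160594 - 707)/(-243913 - 195532) = -161301/(-439445) = -161301*(-1/439445) = 161301/439445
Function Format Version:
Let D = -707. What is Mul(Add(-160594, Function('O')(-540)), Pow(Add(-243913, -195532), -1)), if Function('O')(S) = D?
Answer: Rational(161301, 439445) ≈ 0.36706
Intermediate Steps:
Function('O')(S) = -707
Mul(Add(-160594, Function('O')(-540)), Pow(Add(-243913, -195532), -1)) = Mul(Add(-160594, -707), Pow(Add(-243913, -195532), -1)) = Mul(-161301, Pow(-439445, -1)) = Mul(-161301, Rational(-1, 439445)) = Rational(161301, 439445)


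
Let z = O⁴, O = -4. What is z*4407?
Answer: 1128192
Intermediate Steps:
z = 256 (z = (-4)⁴ = 256)
z*4407 = 256*4407 = 1128192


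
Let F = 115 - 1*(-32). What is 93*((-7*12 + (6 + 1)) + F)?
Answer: 6510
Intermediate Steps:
F = 147 (F = 115 + 32 = 147)
93*((-7*12 + (6 + 1)) + F) = 93*((-7*12 + (6 + 1)) + 147) = 93*((-84 + 7) + 147) = 93*(-77 + 147) = 93*70 = 6510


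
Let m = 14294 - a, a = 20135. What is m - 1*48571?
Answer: -54412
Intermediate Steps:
m = -5841 (m = 14294 - 1*20135 = 14294 - 20135 = -5841)
m - 1*48571 = -5841 - 1*48571 = -5841 - 48571 = -54412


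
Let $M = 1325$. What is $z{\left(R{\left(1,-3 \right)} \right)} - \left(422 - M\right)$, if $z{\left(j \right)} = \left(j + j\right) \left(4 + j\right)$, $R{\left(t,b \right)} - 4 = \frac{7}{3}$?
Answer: $\frac{9305}{9} \approx 1033.9$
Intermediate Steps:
$R{\left(t,b \right)} = \frac{19}{3}$ ($R{\left(t,b \right)} = 4 + \frac{7}{3} = \frac{19}{3}$)
$z{\left(j \right)} = 2 j \left(4 + j\right)$
$z{\left(R{\left(1,-3 \right)} \right)} - \left(422 - M\right) = 2 \cdot \frac{19}{3} \left(4 + \frac{19}{3}\right) - \left(422 - 1325\right) = 2 \cdot \frac{19}{3} \cdot \frac{31}{3} - \left(422 - 1325\right) = \frac{1178}{9} - -903 = \frac{1178}{9} + 903 = \frac{9305}{9}$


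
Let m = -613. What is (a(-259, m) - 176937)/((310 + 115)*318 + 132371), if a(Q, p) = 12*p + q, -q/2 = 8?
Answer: -184309/267521 ≈ -0.68895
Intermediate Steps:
q = -16 (q = -2*8 = -16)
a(Q, p) = -16 + 12*p (a(Q, p) = 12*p - 16 = -16 + 12*p)
(a(-259, m) - 176937)/((310 + 115)*318 + 132371) = ((-16 + 12*(-613)) - 176937)/((310 + 115)*318 + 132371) = ((-16 - 7356) - 176937)/(425*318 + 132371) = (-7372 - 176937)/(135150 + 132371) = -184309/267521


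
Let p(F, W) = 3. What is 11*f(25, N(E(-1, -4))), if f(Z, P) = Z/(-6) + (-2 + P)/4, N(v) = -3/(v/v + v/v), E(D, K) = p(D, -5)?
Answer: -1331/24 ≈ -55.458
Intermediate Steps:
E(D, K) = 3
N(v) = -3/2 (N(v) = -3/(1 + 1) = -3/2)
f(Z, P) = -½ - Z/6 + P/4 (f(Z, P) = Z*(-⅙) + (-2 + P)*(¼) = -Z/6 + (-½ + P/4) = -½ - Z/6 + P/4)
11*f(25, N(E(-1, -4))) = 11*(-½ - ⅙*25 + (¼)*(-3/2)) = 11*(-½ - 25/6 - 3/8) = 11*(-121/24) = -1331/24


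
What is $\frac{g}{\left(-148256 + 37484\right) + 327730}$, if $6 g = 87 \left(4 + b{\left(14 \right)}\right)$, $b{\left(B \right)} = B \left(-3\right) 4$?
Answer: $- \frac{1189}{108479} \approx -0.010961$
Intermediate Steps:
$b{\left(B \right)} = - 12 B$ ($b{\left(B \right)} = - 3 B 4 = - 12 B$)
$g = -2378$ ($g = \frac{87 \left(4 - 168\right)}{6} = \frac{87 \left(-164\right)}{6} = \frac{1}{6} \left(-14268\right) = -2378$)
$\frac{g}{\left(-148256 + 37484\right) + 327730} = - \frac{2378}{\left(-148256 + 37484\right) + 327730} = - \frac{2378}{-110772 + 327730} = - \frac{2378}{216958} = \left(-2378\right) \frac{1}{216958} = - \frac{1189}{108479}$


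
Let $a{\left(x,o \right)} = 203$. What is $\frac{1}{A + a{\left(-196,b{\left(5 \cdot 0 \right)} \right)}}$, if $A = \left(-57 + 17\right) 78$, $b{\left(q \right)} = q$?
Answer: $- \frac{1}{2917} \approx -0.00034282$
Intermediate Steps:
$A = -3120$ ($A = \left(-40\right) 78 = -3120$)
$\frac{1}{A + a{\left(-196,b{\left(5 \cdot 0 \right)} \right)}} = \frac{1}{-3120 + 203} = \frac{1}{-2917} = - \frac{1}{2917}$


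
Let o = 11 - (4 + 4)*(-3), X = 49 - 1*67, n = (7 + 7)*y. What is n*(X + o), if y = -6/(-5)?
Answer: 1428/5 ≈ 285.60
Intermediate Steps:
y = 6/5 (y = -6*(-⅕) = 6/5 ≈ 1.2000)
n = 84/5 (n = (7 + 7)*(6/5) = 14*(6/5) = 84/5 ≈ 16.800)
X = -18 (X = 49 - 67 = -18)
o = 35 (o = 11 - 8*(-3) = 11 - 1*(-24) = 11 + 24 = 35)
n*(X + o) = 84*(-18 + 35)/5 = (84/5)*17 = 1428/5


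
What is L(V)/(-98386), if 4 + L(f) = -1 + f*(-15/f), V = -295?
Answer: 10/49193 ≈ 0.00020328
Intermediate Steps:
L(f) = -20 (L(f) = -4 + (-1 + f*(-15/f)) = -4 + (-1 - 15) = -4 - 16 = -20)
L(V)/(-98386) = -20/(-98386) = -20*(-1/98386) = 10/49193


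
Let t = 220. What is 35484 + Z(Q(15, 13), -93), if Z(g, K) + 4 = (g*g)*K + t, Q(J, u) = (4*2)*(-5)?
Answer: -113100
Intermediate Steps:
Q(J, u) = -40 (Q(J, u) = 8*(-5) = -40)
Z(g, K) = 216 + K*g² (Z(g, K) = -4 + ((g*g)*K + 220) = -4 + (g²*K + 220) = -4 + (K*g² + 220) = -4 + (220 + K*g²) = 216 + K*g²)
35484 + Z(Q(15, 13), -93) = 35484 + (216 - 93*(-40)²) = 35484 + (216 - 93*1600) = 35484 + (216 - 148800) = 35484 - 148584 = -113100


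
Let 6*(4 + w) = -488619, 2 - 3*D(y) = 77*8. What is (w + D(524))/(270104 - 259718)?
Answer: -489871/62316 ≈ -7.8611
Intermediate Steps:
D(y) = -614/3 (D(y) = ⅔ - 77*8/3 = ⅔ - ⅓*616 = ⅔ - 616/3 = -614/3)
w = -162881/2 (w = -4 + (⅙)*(-488619) = -4 - 162873/2 = -162881/2 ≈ -81441.)
(w + D(524))/(270104 - 259718) = (-162881/2 - 614/3)/(270104 - 259718) = -489871/6/10386 = -489871/6*1/10386 = -489871/62316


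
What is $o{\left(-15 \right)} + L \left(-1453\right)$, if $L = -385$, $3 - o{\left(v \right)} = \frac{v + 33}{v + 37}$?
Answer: $\frac{6153479}{11} \approx 5.5941 \cdot 10^{5}$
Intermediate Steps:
$o{\left(v \right)} = 3 - \frac{33 + v}{37 + v}$ ($o{\left(v \right)} = 3 - \frac{v + 33}{v + 37} = 3 - \frac{33 + v}{37 + v}$)
$o{\left(-15 \right)} + L \left(-1453\right) = \frac{2 \left(39 - 15\right)}{37 - 15} - -559405 = 2 \cdot \frac{1}{22} \cdot 24 + 559405 = \frac{24}{11} + 559405 = \frac{6153479}{11}$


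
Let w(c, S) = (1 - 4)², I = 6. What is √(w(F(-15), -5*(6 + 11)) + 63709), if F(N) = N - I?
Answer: √63718 ≈ 252.42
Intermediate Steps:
F(N) = -6 + N (F(N) = N - 1*6 = N - 6 = -6 + N)
w(c, S) = 9 (w(c, S) = (-3)² = 9)
√(w(F(-15), -5*(6 + 11)) + 63709) = √(9 + 63709) = √63718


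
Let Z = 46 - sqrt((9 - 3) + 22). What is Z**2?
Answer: 2144 - 184*sqrt(7) ≈ 1657.2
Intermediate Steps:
Z = 46 - 2*sqrt(7) (Z = 46 - sqrt(6 + 22) = 46 - sqrt(28) = 46 - 2*sqrt(7) ≈ 40.708)
Z**2 = (46 - 2*sqrt(7))**2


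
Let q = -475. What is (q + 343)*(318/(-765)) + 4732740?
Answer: 402287564/85 ≈ 4.7328e+6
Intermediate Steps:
(q + 343)*(318/(-765)) + 4732740 = (-475 + 343)*(318/(-765)) + 4732740 = -41976*(-1)/765 + 4732740 = -132*(-106/255) + 4732740 = 4664/85 + 4732740 = 402287564/85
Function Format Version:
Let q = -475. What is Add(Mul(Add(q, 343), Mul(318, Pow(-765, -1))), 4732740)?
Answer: Rational(402287564, 85) ≈ 4.7328e+6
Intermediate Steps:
Add(Mul(Add(q, 343), Mul(318, Pow(-765, -1))), 4732740) = Add(Mul(Add(-475, 343), Mul(318, Pow(-765, -1))), 4732740) = Add(Mul(-132, Mul(318, Rational(-1, 765))), 4732740) = Add(Mul(-132, Rational(-106, 255)), 4732740) = Add(Rational(4664, 85), 4732740) = Rational(402287564, 85)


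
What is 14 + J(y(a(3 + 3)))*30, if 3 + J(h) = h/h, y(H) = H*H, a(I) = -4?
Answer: -46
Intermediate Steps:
y(H) = H²
J(h) = -2 (J(h) = -3 + h/h = -3 + 1 = -2)
14 + J(y(a(3 + 3)))*30 = 14 - 2*30 = 14 - 60 = -46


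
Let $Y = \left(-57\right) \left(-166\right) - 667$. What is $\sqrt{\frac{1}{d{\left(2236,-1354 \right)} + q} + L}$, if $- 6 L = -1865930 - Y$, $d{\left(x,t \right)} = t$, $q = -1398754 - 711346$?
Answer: $\frac{2 \sqrt{9673576647576909}}{351909} \approx 558.98$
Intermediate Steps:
$q = -2110100$
$Y = 8795$ ($Y = 9462 - 667 = 8795$)
$L = \frac{1874725}{6}$ ($L = - \frac{-1865930 - 8795}{6} = \left(- \frac{1}{6}\right) \left(-1874725\right) = \frac{1874725}{6} \approx 3.1245 \cdot 10^{5}$)
$\sqrt{\frac{1}{d{\left(2236,-1354 \right)} + q} + L} = \sqrt{\frac{1}{-1354 - 2110100} + \frac{1874725}{6}} = \sqrt{\frac{1}{-2111454} + \frac{1874725}{6}} = \sqrt{- \frac{1}{2111454} + \frac{1874725}{6}} = \sqrt{\frac{329866300012}{1055727}} = \frac{2 \sqrt{9673576647576909}}{351909}$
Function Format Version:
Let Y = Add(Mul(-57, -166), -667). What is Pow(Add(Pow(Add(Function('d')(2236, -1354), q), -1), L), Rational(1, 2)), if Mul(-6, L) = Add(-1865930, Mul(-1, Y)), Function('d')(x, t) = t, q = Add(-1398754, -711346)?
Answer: Mul(Rational(2, 351909), Pow(9673576647576909, Rational(1, 2))) ≈ 558.98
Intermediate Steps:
q = -2110100
Y = 8795 (Y = Add(9462, -667) = 8795)
L = Rational(1874725, 6) (L = Mul(Rational(-1, 6), Add(-1865930, Mul(-1, 8795))) = Mul(Rational(-1, 6), Add(-1865930, -8795)) = Mul(Rational(-1, 6), -1874725) = Rational(1874725, 6) ≈ 3.1245e+5)
Pow(Add(Pow(Add(Function('d')(2236, -1354), q), -1), L), Rational(1, 2)) = Pow(Add(Pow(Add(-1354, -2110100), -1), Rational(1874725, 6)), Rational(1, 2)) = Pow(Add(Pow(-2111454, -1), Rational(1874725, 6)), Rational(1, 2)) = Pow(Add(Rational(-1, 2111454), Rational(1874725, 6)), Rational(1, 2)) = Pow(Rational(329866300012, 1055727), Rational(1, 2)) = Mul(Rational(2, 351909), Pow(9673576647576909, Rational(1, 2)))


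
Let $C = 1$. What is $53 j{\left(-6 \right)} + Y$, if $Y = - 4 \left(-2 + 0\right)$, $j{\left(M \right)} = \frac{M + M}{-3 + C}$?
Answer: $326$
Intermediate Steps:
$j{\left(M \right)} = - M$ ($j{\left(M \right)} = \frac{M + M}{-3 + 1} = \frac{2 M}{-2} = 2 M \left(- \frac{1}{2}\right) = - M$)
$Y = 8$ ($Y = \left(-4\right) \left(-2\right) = 8$)
$53 j{\left(-6 \right)} + Y = 53 \left(\left(-1\right) \left(-6\right)\right) + 8 = 53 \cdot 6 + 8 = 318 + 8 = 326$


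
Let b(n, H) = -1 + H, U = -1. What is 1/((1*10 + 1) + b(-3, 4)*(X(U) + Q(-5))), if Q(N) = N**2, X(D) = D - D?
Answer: 1/86 ≈ 0.011628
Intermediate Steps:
X(D) = 0
1/((1*10 + 1) + b(-3, 4)*(X(U) + Q(-5))) = 1/((1*10 + 1) + (-1 + 4)*(0 + (-5)**2)) = 1/((10 + 1) + 3*(0 + 25)) = 1/(11 + 3*25) = 1/(11 + 75) = 1/86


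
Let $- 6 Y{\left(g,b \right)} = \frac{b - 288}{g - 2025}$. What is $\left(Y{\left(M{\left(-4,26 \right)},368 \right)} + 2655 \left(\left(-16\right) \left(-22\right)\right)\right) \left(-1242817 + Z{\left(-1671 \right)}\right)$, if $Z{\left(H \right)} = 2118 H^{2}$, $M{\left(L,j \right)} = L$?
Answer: $\frac{33635514323849537960}{6087} \approx 5.5258 \cdot 10^{15}$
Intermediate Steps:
$Y{\left(g,b \right)} = - \frac{-288 + b}{6 \left(-2025 + g\right)}$ ($Y{\left(g,b \right)} = - \frac{\left(b - 288\right) \frac{1}{g - 2025}}{6} = - \frac{\left(-288 + b\right) \frac{1}{-2025 + g}}{6} = - \frac{\frac{1}{-2025 + g} \left(-288 + b\right)}{6} = - \frac{-288 + b}{6 \left(-2025 + g\right)}$)
$\left(Y{\left(M{\left(-4,26 \right)},368 \right)} + 2655 \left(\left(-16\right) \left(-22\right)\right)\right) \left(-1242817 + Z{\left(-1671 \right)}\right) = \left(\frac{288 - 368}{6 \left(-2025 - 4\right)} + 2655 \left(\left(-16\right) \left(-22\right)\right)\right) \left(-1242817 + 2118 \left(-1671\right)^{2}\right) = \left(\frac{288 - 368}{6 \left(-2029\right)} + 2655 \cdot 352\right) \left(-1242817 + 2118 \cdot 2792241\right) = \left(\frac{1}{6} \left(- \frac{1}{2029}\right) \left(-80\right) + 934560\right) \left(-1242817 + 5913966438\right) = \left(\frac{40}{6087} + 934560\right) 5912723621 = \frac{5688666760}{6087} \cdot 5912723621 = \frac{33635514323849537960}{6087}$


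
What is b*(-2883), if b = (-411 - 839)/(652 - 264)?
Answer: 1801875/194 ≈ 9288.0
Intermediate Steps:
b = -625/194 (b = -1250/388 = -1250*1/388 = -625/194 ≈ -3.2216)
b*(-2883) = -625/194*(-2883) = 1801875/194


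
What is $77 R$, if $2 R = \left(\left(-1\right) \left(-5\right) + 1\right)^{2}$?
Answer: $1386$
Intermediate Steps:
$R = 18$ ($R = \frac{\left(\left(-1\right) \left(-5\right) + 1\right)^{2}}{2} = \frac{\left(5 + 1\right)^{2}}{2} = \frac{6^{2}}{2} = \frac{1}{2} \cdot 36 = 18$)
$77 R = 77 \cdot 18 = 1386$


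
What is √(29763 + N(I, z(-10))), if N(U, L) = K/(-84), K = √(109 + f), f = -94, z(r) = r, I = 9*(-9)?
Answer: √(52501932 - 21*√15)/42 ≈ 172.52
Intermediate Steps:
I = -81
K = √15 (K = √(109 - 94) = √15 ≈ 3.8730)
N(U, L) = -√15/84 (N(U, L) = √15/(-84) = √15*(-1/84) = -√15/84)
√(29763 + N(I, z(-10))) = √(29763 - √15/84)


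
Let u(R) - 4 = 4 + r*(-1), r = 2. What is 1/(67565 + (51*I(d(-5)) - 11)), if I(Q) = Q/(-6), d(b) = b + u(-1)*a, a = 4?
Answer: 2/134785 ≈ 1.4838e-5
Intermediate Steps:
u(R) = 6 (u(R) = 4 + (4 + 2*(-1)) = 4 + (4 - 2) = 4 + 2 = 6)
d(b) = 24 + b (d(b) = b + 6*4 = b + 24 = 24 + b)
I(Q) = -Q/6 (I(Q) = Q*(-⅙) = -Q/6)
1/(67565 + (51*I(d(-5)) - 11)) = 1/(67565 + (51*(-(24 - 5)/6) - 11)) = 1/(67565 + (51*(-⅙*19) - 11)) = 1/(67565 + (51*(-19/6) - 11)) = 1/(67565 + (-323/2 - 11)) = 1/(67565 - 345/2) = 1/(134785/2) = 2/134785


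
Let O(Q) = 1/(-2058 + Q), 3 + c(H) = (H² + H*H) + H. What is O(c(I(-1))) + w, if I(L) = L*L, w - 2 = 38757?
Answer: 79766021/2058 ≈ 38759.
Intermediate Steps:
w = 38759 (w = 2 + 38757 = 38759)
I(L) = L²
c(H) = -3 + H + 2*H² (c(H) = -3 + ((H² + H*H) + H) = -3 + ((H² + H²) + H) = -3 + (2*H² + H) = -3 + (H + 2*H²) = -3 + H + 2*H²)
O(c(I(-1))) + w = 1/(-2058 + (-3 + (-1)² + 2*((-1)²)²)) + 38759 = 1/(-2058 + (-3 + 1 + 2*1²)) + 38759 = 1/(-2058 + (-3 + 1 + 2*1)) + 38759 = 1/(-2058 + (-3 + 1 + 2)) + 38759 = 1/(-2058 + 0) + 38759 = 1/(-2058) + 38759 = -1/2058 + 38759 = 79766021/2058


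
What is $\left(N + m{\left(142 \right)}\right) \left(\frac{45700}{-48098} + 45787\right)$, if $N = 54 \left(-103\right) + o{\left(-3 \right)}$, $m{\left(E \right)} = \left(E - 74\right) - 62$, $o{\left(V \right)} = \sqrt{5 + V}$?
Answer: $- \frac{6117760009428}{24049} + \frac{1101108713 \sqrt{2}}{24049} \approx -2.5432 \cdot 10^{8}$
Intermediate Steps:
$m{\left(E \right)} = -136 + E$ ($m{\left(E \right)} = \left(-74 + E\right) - 62 = -136 + E$)
$N = -5562 + \sqrt{2}$ ($N = 54 \left(-103\right) + \sqrt{5 - 3} = -5562 + \sqrt{2} \approx -5560.6$)
$\left(N + m{\left(142 \right)}\right) \left(\frac{45700}{-48098} + 45787\right) = \left(\left(-5562 + \sqrt{2}\right) + \left(-136 + 142\right)\right) \left(\frac{45700}{-48098} + 45787\right) = \left(\left(-5562 + \sqrt{2}\right) + 6\right) \left(45700 \left(- \frac{1}{48098}\right) + 45787\right) = \left(-5556 + \sqrt{2}\right) \left(- \frac{22850}{24049} + 45787\right) = \left(-5556 + \sqrt{2}\right) \frac{1101108713}{24049} = - \frac{6117760009428}{24049} + \frac{1101108713 \sqrt{2}}{24049}$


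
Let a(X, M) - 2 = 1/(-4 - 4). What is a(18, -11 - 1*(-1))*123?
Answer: 1845/8 ≈ 230.63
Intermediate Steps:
a(X, M) = 15/8 (a(X, M) = 2 + 1/(-4 - 4) = 2 + 1/(-8) = 2 - ⅛ = 15/8)
a(18, -11 - 1*(-1))*123 = (15/8)*123 = 1845/8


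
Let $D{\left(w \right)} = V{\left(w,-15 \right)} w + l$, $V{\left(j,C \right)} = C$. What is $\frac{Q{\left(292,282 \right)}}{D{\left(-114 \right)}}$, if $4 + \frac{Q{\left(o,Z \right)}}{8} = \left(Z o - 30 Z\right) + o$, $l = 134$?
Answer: $\frac{148344}{461} \approx 321.79$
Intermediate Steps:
$Q{\left(o,Z \right)} = -32 - 240 Z + 8 o + 8 Z o$ ($Q{\left(o,Z \right)} = -32 + 8 \left(\left(Z o - 30 Z\right) + o\right) = -32 + 8 \left(\left(- 30 Z + Z o\right) + o\right) = -32 + 8 \left(o - 30 Z + Z o\right) = -32 + \left(- 240 Z + 8 o + 8 Z o\right) = -32 - 240 Z + 8 o + 8 Z o$)
$D{\left(w \right)} = 134 - 15 w$ ($D{\left(w \right)} = - 15 w + 134 = 134 - 15 w$)
$\frac{Q{\left(292,282 \right)}}{D{\left(-114 \right)}} = \frac{-32 - 67680 + 8 \cdot 292 + 8 \cdot 282 \cdot 292}{134 - -1710} = \frac{-32 - 67680 + 2336 + 658752}{134 + 1710} = \frac{593376}{1844} = 593376 \cdot \frac{1}{1844} = \frac{148344}{461}$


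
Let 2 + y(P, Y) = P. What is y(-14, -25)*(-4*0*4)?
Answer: 0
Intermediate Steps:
y(P, Y) = -2 + P
y(-14, -25)*(-4*0*4) = (-2 - 14)*(-4*0*4) = -0*4 = -16*0 = 0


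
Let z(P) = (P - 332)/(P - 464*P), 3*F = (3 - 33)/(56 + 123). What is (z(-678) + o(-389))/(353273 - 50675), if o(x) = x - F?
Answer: -5463796846/4250791248597 ≈ -0.0012854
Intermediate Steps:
F = -10/179 (F = ((3 - 33)/(56 + 123))/3 = (-30/179)/3 = (-30*1/179)/3 = (1/3)*(-30/179) = -10/179 ≈ -0.055866)
z(P) = -(-332 + P)/(463*P) (z(P) = (-332 + P)/((-463*P)) = (-332 + P)*(-1/(463*P)) = -(-332 + P)/(463*P))
o(x) = 10/179 + x (o(x) = x - 1*(-10/179) = x + 10/179 = 10/179 + x)
(z(-678) + o(-389))/(353273 - 50675) = ((1/463)*(332 - 1*(-678))/(-678) + (10/179 - 389))/(353273 - 50675) = ((1/463)*(-1/678)*(332 + 678) - 69621/179)/302598 = ((1/463)*(-1/678)*1010 - 69621/179)*(1/302598) = (-505/156957 - 69621/179)*(1/302598) = -10927593692/28095303*1/302598 = -5463796846/4250791248597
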